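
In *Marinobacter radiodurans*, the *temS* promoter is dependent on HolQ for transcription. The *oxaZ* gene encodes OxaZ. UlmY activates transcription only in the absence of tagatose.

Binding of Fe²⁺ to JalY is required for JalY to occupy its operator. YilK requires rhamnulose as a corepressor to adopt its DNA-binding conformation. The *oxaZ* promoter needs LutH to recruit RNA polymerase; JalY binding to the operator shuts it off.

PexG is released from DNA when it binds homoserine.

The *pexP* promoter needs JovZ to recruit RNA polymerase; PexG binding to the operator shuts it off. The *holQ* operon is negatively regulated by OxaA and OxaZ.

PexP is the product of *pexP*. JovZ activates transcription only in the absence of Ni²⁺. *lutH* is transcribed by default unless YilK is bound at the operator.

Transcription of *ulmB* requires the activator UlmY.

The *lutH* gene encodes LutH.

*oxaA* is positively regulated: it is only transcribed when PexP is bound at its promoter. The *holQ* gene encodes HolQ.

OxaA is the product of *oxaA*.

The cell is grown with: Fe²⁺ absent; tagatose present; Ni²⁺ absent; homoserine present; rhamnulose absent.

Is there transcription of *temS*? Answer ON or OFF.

Homoserine is present, so PexG is inactive.
Ni²⁺ is absent, so JovZ is active.
No repressor is bound and JovZ is active, so *pexP* is transcribed.
So PexP is produced and active.
No repressor is bound and PexP is active, so *oxaA* is transcribed.
So OxaA is produced and active.
Rhamnulose is absent, so YilK is inactive.
With no repressor bound, *lutH* is transcribed.
So LutH is produced and active.
Fe²⁺ is absent, so JalY is inactive.
No repressor is bound and LutH is active, so *oxaZ* is transcribed.
So OxaZ is produced and active.
With repressor OxaA bound, *holQ* is not transcribed.
So HolQ is not produced.
Required activator HolQ is absent, so *temS* is not transcribed.

OFF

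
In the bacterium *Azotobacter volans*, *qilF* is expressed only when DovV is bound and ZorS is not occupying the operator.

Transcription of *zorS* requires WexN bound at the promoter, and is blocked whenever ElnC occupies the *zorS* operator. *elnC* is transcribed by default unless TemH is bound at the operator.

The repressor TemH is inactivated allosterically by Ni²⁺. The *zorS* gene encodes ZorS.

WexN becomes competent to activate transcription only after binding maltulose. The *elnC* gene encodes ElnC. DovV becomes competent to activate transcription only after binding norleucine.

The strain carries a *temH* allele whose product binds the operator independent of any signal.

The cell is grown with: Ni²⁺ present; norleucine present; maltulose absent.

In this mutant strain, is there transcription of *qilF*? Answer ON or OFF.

ON

Norleucine is present, so DovV is active.
TemH is constitutively active in this strain.
With repressor TemH bound, *elnC* is not transcribed.
So ElnC is not produced.
Maltulose is absent, so WexN is inactive.
Required activator WexN is absent, so *zorS* is not transcribed.
So ZorS is not produced.
No repressor is bound and DovV is active, so *qilF* is transcribed.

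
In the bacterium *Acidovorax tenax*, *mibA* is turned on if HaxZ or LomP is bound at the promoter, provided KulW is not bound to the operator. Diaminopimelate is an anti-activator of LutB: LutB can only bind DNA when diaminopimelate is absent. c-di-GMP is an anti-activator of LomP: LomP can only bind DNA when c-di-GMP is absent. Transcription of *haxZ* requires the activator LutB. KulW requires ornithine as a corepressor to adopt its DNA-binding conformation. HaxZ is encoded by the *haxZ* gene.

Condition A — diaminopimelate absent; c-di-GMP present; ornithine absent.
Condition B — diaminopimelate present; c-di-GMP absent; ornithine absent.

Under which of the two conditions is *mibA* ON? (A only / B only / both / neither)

both

Condition A:
Diaminopimelate is absent, so LutB is active.
No repressor is bound and LutB is active, so *haxZ* is transcribed.
So HaxZ is produced and active.
c-di-GMP is present, so LomP is inactive.
Ornithine is absent, so KulW is inactive.
Activator HaxZ is present, so *mibA* is transcribed.
→ *mibA* is ON in A.
Condition B:
Diaminopimelate is present, so LutB is inactive.
Required activator LutB is absent, so *haxZ* is not transcribed.
So HaxZ is not produced.
c-di-GMP is absent, so LomP is active.
Ornithine is absent, so KulW is inactive.
Activator LomP is present, so *mibA* is transcribed.
→ *mibA* is ON in B.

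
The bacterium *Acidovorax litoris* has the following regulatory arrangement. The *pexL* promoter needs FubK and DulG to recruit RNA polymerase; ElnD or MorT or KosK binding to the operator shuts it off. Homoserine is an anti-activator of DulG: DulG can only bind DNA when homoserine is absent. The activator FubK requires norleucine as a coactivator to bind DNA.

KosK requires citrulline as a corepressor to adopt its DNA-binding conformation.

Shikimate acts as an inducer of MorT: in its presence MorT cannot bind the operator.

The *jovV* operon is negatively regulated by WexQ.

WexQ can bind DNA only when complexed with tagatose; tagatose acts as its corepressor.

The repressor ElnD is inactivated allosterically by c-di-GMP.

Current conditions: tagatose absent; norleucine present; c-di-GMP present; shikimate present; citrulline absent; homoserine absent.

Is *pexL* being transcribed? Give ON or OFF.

ON

c-di-GMP is present, so ElnD is inactive.
Norleucine is present, so FubK is active.
Homoserine is absent, so DulG is active.
Shikimate is present, so MorT is inactive.
Citrulline is absent, so KosK is inactive.
No repressor is bound and FubK and DulG are active, so *pexL* is transcribed.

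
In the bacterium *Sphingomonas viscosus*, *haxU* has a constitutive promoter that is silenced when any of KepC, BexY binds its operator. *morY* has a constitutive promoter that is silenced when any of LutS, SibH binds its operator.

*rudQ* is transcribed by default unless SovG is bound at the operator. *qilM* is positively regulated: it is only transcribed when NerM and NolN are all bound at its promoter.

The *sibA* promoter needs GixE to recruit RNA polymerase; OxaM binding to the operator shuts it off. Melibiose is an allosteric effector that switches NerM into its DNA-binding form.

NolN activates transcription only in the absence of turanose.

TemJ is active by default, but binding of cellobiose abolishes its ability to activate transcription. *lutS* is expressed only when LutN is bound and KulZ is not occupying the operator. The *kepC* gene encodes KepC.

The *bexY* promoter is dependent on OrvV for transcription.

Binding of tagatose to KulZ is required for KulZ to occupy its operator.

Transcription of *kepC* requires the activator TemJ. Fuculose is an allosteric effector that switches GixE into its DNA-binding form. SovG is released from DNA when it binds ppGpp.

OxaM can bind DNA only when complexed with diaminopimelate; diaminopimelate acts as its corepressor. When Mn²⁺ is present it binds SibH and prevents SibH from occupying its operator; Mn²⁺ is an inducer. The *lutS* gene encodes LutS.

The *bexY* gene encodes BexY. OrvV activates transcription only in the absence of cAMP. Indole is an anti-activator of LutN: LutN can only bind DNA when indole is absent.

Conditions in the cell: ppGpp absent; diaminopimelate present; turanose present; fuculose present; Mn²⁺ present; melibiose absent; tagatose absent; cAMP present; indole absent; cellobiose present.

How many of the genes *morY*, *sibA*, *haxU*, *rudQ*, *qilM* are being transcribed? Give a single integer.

Tagatose is absent, so KulZ is inactive.
Indole is absent, so LutN is active.
No repressor is bound and LutN is active, so *lutS* is transcribed.
So LutS is produced and active.
Mn²⁺ is present, so SibH is inactive.
With repressor LutS bound, *morY* is not transcribed.
→ *morY* is OFF.
Fuculose is present, so GixE is active.
Diaminopimelate is present, so OxaM is active.
With repressor OxaM bound, *sibA* is not transcribed.
→ *sibA* is OFF.
Cellobiose is present, so TemJ is inactive.
Required activator TemJ is absent, so *kepC* is not transcribed.
So KepC is not produced.
cAMP is present, so OrvV is inactive.
Required activator OrvV is absent, so *bexY* is not transcribed.
So BexY is not produced.
With no repressor bound, *haxU* is transcribed.
→ *haxU* is ON.
ppGpp is absent, so SovG is active.
With repressor SovG bound, *rudQ* is not transcribed.
→ *rudQ* is OFF.
Melibiose is absent, so NerM is inactive.
Turanose is present, so NolN is inactive.
Required activator NerM is absent, so *qilM* is not transcribed.
→ *qilM* is OFF.
1 of the 5 genes is transcribed.

1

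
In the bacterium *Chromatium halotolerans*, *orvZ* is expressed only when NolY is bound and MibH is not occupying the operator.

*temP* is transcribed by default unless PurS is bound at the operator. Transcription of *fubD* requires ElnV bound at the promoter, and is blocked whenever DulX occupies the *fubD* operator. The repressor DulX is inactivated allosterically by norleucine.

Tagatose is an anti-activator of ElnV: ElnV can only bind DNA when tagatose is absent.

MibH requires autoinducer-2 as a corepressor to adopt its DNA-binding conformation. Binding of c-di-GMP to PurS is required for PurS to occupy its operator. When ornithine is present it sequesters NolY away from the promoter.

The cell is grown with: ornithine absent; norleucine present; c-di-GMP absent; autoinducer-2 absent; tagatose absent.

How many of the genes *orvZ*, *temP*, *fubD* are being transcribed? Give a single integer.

Autoinducer-2 is absent, so MibH is inactive.
Ornithine is absent, so NolY is active.
No repressor is bound and NolY is active, so *orvZ* is transcribed.
→ *orvZ* is ON.
c-di-GMP is absent, so PurS is inactive.
With no repressor bound, *temP* is transcribed.
→ *temP* is ON.
Norleucine is present, so DulX is inactive.
Tagatose is absent, so ElnV is active.
No repressor is bound and ElnV is active, so *fubD* is transcribed.
→ *fubD* is ON.
3 of the 3 genes are transcribed.

3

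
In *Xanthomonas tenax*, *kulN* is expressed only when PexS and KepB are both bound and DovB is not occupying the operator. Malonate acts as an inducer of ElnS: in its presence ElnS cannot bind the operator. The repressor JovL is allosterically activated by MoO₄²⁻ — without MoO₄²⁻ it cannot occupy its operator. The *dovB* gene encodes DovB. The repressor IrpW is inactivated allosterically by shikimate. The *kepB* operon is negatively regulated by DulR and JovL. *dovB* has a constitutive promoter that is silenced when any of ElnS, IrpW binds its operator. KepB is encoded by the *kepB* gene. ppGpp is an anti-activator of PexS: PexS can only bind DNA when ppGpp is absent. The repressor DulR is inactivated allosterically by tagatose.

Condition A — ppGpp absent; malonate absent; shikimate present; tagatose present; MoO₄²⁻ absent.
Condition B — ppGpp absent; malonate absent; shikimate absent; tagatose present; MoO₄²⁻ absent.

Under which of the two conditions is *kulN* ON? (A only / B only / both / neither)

both

Condition A:
ppGpp is absent, so PexS is active.
Malonate is absent, so ElnS is active.
Shikimate is present, so IrpW is inactive.
With repressor ElnS bound, *dovB* is not transcribed.
So DovB is not produced.
Tagatose is present, so DulR is inactive.
MoO₄²⁻ is absent, so JovL is inactive.
With no repressor bound, *kepB* is transcribed.
So KepB is produced and active.
No repressor is bound and PexS and KepB are active, so *kulN* is transcribed.
→ *kulN* is ON in A.
Condition B:
ppGpp is absent, so PexS is active.
Malonate is absent, so ElnS is active.
Shikimate is absent, so IrpW is active.
With repressor ElnS bound, *dovB* is not transcribed.
So DovB is not produced.
Tagatose is present, so DulR is inactive.
MoO₄²⁻ is absent, so JovL is inactive.
With no repressor bound, *kepB* is transcribed.
So KepB is produced and active.
No repressor is bound and PexS and KepB are active, so *kulN* is transcribed.
→ *kulN* is ON in B.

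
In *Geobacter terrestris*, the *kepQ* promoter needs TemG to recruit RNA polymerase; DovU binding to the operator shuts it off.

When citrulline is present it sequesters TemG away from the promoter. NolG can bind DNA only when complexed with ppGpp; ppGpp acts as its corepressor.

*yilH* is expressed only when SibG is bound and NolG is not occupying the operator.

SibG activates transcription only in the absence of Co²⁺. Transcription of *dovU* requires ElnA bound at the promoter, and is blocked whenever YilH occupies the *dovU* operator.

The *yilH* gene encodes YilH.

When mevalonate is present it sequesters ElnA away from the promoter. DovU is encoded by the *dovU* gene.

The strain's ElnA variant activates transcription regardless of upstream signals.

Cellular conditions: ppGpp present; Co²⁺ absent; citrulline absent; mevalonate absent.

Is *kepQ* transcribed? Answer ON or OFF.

OFF

ElnA is constitutively active in this strain.
ppGpp is present, so NolG is active.
Co²⁺ is absent, so SibG is active.
With repressor NolG bound, *yilH* is not transcribed.
So YilH is not produced.
No repressor is bound and ElnA is active, so *dovU* is transcribed.
So DovU is produced and active.
Citrulline is absent, so TemG is active.
With repressor DovU bound, *kepQ* is not transcribed.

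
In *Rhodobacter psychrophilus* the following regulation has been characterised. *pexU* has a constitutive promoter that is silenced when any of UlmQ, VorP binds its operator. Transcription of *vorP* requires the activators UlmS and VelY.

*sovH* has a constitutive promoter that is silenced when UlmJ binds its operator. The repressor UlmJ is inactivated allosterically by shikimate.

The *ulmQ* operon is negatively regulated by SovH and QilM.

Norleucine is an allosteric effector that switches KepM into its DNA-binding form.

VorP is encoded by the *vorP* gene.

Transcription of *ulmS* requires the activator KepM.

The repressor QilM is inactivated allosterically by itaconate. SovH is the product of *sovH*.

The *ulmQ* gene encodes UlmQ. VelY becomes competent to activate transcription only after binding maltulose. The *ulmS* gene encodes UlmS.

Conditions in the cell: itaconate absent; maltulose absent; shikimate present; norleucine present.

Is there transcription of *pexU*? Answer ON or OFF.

ON

Shikimate is present, so UlmJ is inactive.
With no repressor bound, *sovH* is transcribed.
So SovH is produced and active.
Itaconate is absent, so QilM is active.
With repressor SovH bound, *ulmQ* is not transcribed.
So UlmQ is not produced.
Norleucine is present, so KepM is active.
No repressor is bound and KepM is active, so *ulmS* is transcribed.
So UlmS is produced and active.
Maltulose is absent, so VelY is inactive.
Required activator VelY is absent, so *vorP* is not transcribed.
So VorP is not produced.
With no repressor bound, *pexU* is transcribed.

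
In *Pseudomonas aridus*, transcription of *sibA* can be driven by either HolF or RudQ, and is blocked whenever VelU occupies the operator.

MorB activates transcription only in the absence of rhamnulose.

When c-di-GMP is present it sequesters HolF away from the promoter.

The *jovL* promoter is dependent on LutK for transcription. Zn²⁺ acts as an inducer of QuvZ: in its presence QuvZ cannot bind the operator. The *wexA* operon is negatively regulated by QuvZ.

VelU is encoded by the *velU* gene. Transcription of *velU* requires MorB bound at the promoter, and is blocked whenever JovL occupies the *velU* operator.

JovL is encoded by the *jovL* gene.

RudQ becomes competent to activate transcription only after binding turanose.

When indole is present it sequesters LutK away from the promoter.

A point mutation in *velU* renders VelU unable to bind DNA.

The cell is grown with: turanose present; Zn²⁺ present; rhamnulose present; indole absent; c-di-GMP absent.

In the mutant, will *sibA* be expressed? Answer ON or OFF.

ON

VelU is non-functional in this strain, so it has no effect.
c-di-GMP is absent, so HolF is active.
Turanose is present, so RudQ is active.
Activator HolF is present, so *sibA* is transcribed.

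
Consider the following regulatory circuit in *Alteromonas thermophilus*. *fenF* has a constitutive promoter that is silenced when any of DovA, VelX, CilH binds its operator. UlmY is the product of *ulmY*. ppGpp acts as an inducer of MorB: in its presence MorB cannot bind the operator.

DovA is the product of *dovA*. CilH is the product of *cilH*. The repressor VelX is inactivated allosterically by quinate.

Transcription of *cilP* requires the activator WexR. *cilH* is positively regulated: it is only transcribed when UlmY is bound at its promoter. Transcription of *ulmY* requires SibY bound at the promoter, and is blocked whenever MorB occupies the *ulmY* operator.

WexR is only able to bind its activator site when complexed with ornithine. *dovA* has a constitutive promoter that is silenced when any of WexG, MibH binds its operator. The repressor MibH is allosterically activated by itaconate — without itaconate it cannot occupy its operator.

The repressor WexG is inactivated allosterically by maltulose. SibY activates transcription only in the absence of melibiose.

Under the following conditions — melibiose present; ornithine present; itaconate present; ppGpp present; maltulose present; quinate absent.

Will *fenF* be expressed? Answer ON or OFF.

OFF

Maltulose is present, so WexG is inactive.
Itaconate is present, so MibH is active.
With repressor MibH bound, *dovA* is not transcribed.
So DovA is not produced.
Quinate is absent, so VelX is active.
ppGpp is present, so MorB is inactive.
Melibiose is present, so SibY is inactive.
Required activator SibY is absent, so *ulmY* is not transcribed.
So UlmY is not produced.
Required activator UlmY is absent, so *cilH* is not transcribed.
So CilH is not produced.
With repressor VelX bound, *fenF* is not transcribed.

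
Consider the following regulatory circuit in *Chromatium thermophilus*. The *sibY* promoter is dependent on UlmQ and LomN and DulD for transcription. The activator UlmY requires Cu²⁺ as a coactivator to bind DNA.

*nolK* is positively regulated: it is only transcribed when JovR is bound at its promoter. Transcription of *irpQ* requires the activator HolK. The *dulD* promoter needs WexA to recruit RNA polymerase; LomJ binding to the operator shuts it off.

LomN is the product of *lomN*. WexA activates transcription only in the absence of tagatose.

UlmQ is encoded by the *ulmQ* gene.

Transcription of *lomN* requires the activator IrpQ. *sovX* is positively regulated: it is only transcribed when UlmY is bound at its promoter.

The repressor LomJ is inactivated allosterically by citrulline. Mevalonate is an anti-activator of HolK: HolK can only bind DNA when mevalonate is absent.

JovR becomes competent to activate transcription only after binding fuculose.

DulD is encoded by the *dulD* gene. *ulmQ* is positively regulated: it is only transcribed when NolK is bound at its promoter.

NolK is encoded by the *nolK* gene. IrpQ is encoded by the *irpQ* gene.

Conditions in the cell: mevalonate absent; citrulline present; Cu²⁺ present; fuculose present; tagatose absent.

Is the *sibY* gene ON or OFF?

Fuculose is present, so JovR is active.
No repressor is bound and JovR is active, so *nolK* is transcribed.
So NolK is produced and active.
No repressor is bound and NolK is active, so *ulmQ* is transcribed.
So UlmQ is produced and active.
Mevalonate is absent, so HolK is active.
No repressor is bound and HolK is active, so *irpQ* is transcribed.
So IrpQ is produced and active.
No repressor is bound and IrpQ is active, so *lomN* is transcribed.
So LomN is produced and active.
Citrulline is present, so LomJ is inactive.
Tagatose is absent, so WexA is active.
No repressor is bound and WexA is active, so *dulD* is transcribed.
So DulD is produced and active.
No repressor is bound and UlmQ and LomN and DulD are active, so *sibY* is transcribed.

ON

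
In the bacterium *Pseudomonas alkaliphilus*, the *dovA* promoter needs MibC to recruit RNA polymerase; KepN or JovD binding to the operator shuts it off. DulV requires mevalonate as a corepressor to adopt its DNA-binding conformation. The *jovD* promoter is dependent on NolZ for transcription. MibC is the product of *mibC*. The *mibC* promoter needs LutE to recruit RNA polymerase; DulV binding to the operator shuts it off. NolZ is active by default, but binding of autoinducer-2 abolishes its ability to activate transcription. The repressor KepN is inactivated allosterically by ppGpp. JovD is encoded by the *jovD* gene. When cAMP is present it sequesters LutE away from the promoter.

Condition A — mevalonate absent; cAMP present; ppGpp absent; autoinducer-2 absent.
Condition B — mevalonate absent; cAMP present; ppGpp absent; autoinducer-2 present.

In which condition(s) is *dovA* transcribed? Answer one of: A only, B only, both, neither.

Condition A:
Mevalonate is absent, so DulV is inactive.
cAMP is present, so LutE is inactive.
Required activator LutE is absent, so *mibC* is not transcribed.
So MibC is not produced.
ppGpp is absent, so KepN is active.
Autoinducer-2 is absent, so NolZ is active.
No repressor is bound and NolZ is active, so *jovD* is transcribed.
So JovD is produced and active.
With repressor KepN bound, *dovA* is not transcribed.
→ *dovA* is OFF in A.
Condition B:
Mevalonate is absent, so DulV is inactive.
cAMP is present, so LutE is inactive.
Required activator LutE is absent, so *mibC* is not transcribed.
So MibC is not produced.
ppGpp is absent, so KepN is active.
Autoinducer-2 is present, so NolZ is inactive.
Required activator NolZ is absent, so *jovD* is not transcribed.
So JovD is not produced.
With repressor KepN bound, *dovA* is not transcribed.
→ *dovA* is OFF in B.

neither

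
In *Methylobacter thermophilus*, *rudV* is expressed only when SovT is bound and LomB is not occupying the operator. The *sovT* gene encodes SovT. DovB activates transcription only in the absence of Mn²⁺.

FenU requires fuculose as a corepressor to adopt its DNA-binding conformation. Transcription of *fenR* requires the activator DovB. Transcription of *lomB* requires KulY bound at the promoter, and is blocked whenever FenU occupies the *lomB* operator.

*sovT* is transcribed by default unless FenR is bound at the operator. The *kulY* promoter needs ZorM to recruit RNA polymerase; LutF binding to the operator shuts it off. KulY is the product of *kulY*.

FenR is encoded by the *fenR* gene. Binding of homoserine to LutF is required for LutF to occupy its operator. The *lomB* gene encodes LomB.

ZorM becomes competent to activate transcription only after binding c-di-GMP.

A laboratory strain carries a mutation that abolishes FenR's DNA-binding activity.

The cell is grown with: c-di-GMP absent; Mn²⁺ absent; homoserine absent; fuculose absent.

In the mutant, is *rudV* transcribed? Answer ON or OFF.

c-di-GMP is absent, so ZorM is inactive.
Homoserine is absent, so LutF is inactive.
Required activator ZorM is absent, so *kulY* is not transcribed.
So KulY is not produced.
Fuculose is absent, so FenU is inactive.
Required activator KulY is absent, so *lomB* is not transcribed.
So LomB is not produced.
FenR is non-functional in this strain, so it has no effect.
With no repressor bound, *sovT* is transcribed.
So SovT is produced and active.
No repressor is bound and SovT is active, so *rudV* is transcribed.

ON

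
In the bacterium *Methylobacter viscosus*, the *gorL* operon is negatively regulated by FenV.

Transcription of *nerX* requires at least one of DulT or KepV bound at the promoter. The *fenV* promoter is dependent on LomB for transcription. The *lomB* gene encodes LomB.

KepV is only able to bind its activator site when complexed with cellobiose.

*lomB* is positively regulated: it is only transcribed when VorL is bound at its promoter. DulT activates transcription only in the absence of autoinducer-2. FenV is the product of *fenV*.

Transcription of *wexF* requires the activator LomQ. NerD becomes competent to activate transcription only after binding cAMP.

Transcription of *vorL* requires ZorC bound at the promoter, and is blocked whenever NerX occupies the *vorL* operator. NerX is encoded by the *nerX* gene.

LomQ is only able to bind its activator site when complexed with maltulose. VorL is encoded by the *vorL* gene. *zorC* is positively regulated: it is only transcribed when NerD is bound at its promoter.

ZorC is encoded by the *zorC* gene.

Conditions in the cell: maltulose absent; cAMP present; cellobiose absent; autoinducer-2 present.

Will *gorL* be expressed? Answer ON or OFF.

OFF

cAMP is present, so NerD is active.
No repressor is bound and NerD is active, so *zorC* is transcribed.
So ZorC is produced and active.
Autoinducer-2 is present, so DulT is inactive.
Cellobiose is absent, so KepV is inactive.
No activator is available at the *nerX* promoter, so *nerX* is not transcribed.
So NerX is not produced.
No repressor is bound and ZorC is active, so *vorL* is transcribed.
So VorL is produced and active.
No repressor is bound and VorL is active, so *lomB* is transcribed.
So LomB is produced and active.
No repressor is bound and LomB is active, so *fenV* is transcribed.
So FenV is produced and active.
With repressor FenV bound, *gorL* is not transcribed.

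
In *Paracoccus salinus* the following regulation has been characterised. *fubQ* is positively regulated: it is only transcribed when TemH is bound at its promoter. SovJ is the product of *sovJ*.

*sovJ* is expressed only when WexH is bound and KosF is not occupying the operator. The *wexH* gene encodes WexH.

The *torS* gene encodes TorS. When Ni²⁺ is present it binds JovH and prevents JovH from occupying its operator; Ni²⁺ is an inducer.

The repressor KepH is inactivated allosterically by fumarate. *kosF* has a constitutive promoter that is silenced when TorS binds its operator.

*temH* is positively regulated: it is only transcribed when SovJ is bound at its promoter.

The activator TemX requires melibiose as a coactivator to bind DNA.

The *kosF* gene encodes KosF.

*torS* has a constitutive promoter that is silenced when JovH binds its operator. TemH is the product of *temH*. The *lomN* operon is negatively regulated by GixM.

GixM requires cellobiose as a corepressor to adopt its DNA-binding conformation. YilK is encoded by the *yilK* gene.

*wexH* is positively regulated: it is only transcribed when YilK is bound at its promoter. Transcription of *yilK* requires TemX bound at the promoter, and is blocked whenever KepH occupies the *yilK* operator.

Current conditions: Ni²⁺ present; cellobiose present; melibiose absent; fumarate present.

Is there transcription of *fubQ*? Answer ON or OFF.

Fumarate is present, so KepH is inactive.
Melibiose is absent, so TemX is inactive.
Required activator TemX is absent, so *yilK* is not transcribed.
So YilK is not produced.
Required activator YilK is absent, so *wexH* is not transcribed.
So WexH is not produced.
Ni²⁺ is present, so JovH is inactive.
With no repressor bound, *torS* is transcribed.
So TorS is produced and active.
With repressor TorS bound, *kosF* is not transcribed.
So KosF is not produced.
Required activator WexH is absent, so *sovJ* is not transcribed.
So SovJ is not produced.
Required activator SovJ is absent, so *temH* is not transcribed.
So TemH is not produced.
Required activator TemH is absent, so *fubQ* is not transcribed.

OFF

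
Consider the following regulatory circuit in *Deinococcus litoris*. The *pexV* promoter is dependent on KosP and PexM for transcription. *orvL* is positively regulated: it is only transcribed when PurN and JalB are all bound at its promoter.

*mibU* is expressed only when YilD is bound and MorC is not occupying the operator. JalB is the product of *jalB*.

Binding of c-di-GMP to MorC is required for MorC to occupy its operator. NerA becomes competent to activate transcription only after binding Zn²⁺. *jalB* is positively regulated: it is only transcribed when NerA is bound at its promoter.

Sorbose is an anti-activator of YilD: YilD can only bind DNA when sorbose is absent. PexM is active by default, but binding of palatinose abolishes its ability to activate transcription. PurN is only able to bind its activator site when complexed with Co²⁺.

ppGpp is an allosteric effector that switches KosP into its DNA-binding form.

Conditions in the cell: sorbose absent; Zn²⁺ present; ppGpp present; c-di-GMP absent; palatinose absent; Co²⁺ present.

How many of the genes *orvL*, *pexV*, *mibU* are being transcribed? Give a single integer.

3

Co²⁺ is present, so PurN is active.
Zn²⁺ is present, so NerA is active.
No repressor is bound and NerA is active, so *jalB* is transcribed.
So JalB is produced and active.
No repressor is bound and PurN and JalB are active, so *orvL* is transcribed.
→ *orvL* is ON.
ppGpp is present, so KosP is active.
Palatinose is absent, so PexM is active.
No repressor is bound and KosP and PexM are active, so *pexV* is transcribed.
→ *pexV* is ON.
Sorbose is absent, so YilD is active.
c-di-GMP is absent, so MorC is inactive.
No repressor is bound and YilD is active, so *mibU* is transcribed.
→ *mibU* is ON.
3 of the 3 genes are transcribed.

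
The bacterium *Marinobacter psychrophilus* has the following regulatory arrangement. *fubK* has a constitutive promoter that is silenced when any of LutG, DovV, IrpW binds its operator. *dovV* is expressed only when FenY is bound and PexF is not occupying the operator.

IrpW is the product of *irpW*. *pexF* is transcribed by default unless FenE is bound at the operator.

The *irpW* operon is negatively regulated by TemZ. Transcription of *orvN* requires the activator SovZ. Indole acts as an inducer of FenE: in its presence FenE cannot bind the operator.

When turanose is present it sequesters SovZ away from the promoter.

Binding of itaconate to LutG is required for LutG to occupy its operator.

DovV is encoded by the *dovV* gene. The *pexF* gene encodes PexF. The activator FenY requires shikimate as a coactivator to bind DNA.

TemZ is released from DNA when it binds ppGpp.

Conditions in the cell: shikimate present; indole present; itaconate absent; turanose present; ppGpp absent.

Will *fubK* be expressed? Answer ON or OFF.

Itaconate is absent, so LutG is inactive.
Indole is present, so FenE is inactive.
With no repressor bound, *pexF* is transcribed.
So PexF is produced and active.
Shikimate is present, so FenY is active.
With repressor PexF bound, *dovV* is not transcribed.
So DovV is not produced.
ppGpp is absent, so TemZ is active.
With repressor TemZ bound, *irpW* is not transcribed.
So IrpW is not produced.
With no repressor bound, *fubK* is transcribed.

ON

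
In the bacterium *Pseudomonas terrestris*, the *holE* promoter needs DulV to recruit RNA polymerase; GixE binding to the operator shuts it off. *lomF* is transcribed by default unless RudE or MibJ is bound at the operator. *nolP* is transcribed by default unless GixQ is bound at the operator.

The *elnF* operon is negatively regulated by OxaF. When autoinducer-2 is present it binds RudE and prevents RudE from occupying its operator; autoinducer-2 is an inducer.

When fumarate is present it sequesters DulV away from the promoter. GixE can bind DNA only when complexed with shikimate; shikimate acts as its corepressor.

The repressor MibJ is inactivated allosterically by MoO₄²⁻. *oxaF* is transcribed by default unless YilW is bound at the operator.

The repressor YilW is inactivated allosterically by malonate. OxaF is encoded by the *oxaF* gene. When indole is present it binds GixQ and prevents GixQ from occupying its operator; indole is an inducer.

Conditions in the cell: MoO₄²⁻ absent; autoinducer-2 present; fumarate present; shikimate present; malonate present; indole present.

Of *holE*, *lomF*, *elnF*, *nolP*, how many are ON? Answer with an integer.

1

Fumarate is present, so DulV is inactive.
Shikimate is present, so GixE is active.
With repressor GixE bound, *holE* is not transcribed.
→ *holE* is OFF.
Autoinducer-2 is present, so RudE is inactive.
MoO₄²⁻ is absent, so MibJ is active.
With repressor MibJ bound, *lomF* is not transcribed.
→ *lomF* is OFF.
Malonate is present, so YilW is inactive.
With no repressor bound, *oxaF* is transcribed.
So OxaF is produced and active.
With repressor OxaF bound, *elnF* is not transcribed.
→ *elnF* is OFF.
Indole is present, so GixQ is inactive.
With no repressor bound, *nolP* is transcribed.
→ *nolP* is ON.
1 of the 4 genes is transcribed.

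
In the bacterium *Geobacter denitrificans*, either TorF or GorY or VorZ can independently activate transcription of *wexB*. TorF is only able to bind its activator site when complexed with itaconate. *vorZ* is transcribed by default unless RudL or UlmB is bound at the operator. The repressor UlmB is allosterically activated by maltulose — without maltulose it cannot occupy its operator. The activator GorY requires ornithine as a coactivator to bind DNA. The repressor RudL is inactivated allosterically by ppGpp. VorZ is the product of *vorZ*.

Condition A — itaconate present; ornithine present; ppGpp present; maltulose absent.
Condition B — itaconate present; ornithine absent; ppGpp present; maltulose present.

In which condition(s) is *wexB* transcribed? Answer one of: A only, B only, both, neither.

Condition A:
Itaconate is present, so TorF is active.
Ornithine is present, so GorY is active.
ppGpp is present, so RudL is inactive.
Maltulose is absent, so UlmB is inactive.
With no repressor bound, *vorZ* is transcribed.
So VorZ is produced and active.
Activator TorF is present, so *wexB* is transcribed.
→ *wexB* is ON in A.
Condition B:
Itaconate is present, so TorF is active.
Ornithine is absent, so GorY is inactive.
ppGpp is present, so RudL is inactive.
Maltulose is present, so UlmB is active.
With repressor UlmB bound, *vorZ* is not transcribed.
So VorZ is not produced.
Activator TorF is present, so *wexB* is transcribed.
→ *wexB* is ON in B.

both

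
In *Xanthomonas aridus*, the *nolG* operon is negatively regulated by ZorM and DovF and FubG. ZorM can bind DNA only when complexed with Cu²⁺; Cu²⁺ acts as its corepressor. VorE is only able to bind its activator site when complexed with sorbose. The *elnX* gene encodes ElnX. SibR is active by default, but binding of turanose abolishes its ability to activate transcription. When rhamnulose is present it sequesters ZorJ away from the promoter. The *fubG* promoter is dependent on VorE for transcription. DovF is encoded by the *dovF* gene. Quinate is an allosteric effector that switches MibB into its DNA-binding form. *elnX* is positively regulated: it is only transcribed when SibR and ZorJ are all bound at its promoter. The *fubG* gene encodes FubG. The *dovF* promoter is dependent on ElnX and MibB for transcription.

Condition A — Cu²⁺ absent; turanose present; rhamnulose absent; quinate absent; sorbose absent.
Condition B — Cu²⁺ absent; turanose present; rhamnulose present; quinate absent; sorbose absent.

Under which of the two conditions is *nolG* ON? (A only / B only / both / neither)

Condition A:
Cu²⁺ is absent, so ZorM is inactive.
Turanose is present, so SibR is inactive.
Rhamnulose is absent, so ZorJ is active.
Required activator SibR is absent, so *elnX* is not transcribed.
So ElnX is not produced.
Quinate is absent, so MibB is inactive.
Required activator ElnX is absent, so *dovF* is not transcribed.
So DovF is not produced.
Sorbose is absent, so VorE is inactive.
Required activator VorE is absent, so *fubG* is not transcribed.
So FubG is not produced.
With no repressor bound, *nolG* is transcribed.
→ *nolG* is ON in A.
Condition B:
Cu²⁺ is absent, so ZorM is inactive.
Turanose is present, so SibR is inactive.
Rhamnulose is present, so ZorJ is inactive.
Required activator SibR is absent, so *elnX* is not transcribed.
So ElnX is not produced.
Quinate is absent, so MibB is inactive.
Required activator ElnX is absent, so *dovF* is not transcribed.
So DovF is not produced.
Sorbose is absent, so VorE is inactive.
Required activator VorE is absent, so *fubG* is not transcribed.
So FubG is not produced.
With no repressor bound, *nolG* is transcribed.
→ *nolG* is ON in B.

both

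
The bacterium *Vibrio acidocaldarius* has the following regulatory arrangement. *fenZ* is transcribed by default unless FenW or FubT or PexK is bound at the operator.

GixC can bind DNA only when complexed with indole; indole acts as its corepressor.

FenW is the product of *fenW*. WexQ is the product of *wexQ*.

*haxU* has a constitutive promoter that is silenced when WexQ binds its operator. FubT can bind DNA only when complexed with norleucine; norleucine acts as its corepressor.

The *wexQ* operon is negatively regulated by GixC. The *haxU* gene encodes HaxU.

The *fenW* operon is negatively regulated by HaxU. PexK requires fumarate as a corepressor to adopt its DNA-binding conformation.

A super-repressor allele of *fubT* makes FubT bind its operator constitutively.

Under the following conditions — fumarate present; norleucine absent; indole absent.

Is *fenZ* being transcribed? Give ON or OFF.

Indole is absent, so GixC is inactive.
With no repressor bound, *wexQ* is transcribed.
So WexQ is produced and active.
With repressor WexQ bound, *haxU* is not transcribed.
So HaxU is not produced.
With no repressor bound, *fenW* is transcribed.
So FenW is produced and active.
FubT is constitutively active in this strain.
Fumarate is present, so PexK is active.
With repressor FenW bound, *fenZ* is not transcribed.

OFF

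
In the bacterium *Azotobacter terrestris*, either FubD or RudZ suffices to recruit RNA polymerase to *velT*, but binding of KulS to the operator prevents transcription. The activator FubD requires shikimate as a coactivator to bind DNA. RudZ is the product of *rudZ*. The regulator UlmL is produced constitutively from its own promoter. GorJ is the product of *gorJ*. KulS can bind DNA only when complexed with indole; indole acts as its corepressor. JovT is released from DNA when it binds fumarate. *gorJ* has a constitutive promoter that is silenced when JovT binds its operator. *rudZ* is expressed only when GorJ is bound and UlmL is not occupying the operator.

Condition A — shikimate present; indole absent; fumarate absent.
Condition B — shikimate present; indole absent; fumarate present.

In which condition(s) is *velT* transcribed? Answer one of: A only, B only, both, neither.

both

Condition A:
Shikimate is present, so FubD is active.
Indole is absent, so KulS is inactive.
UlmL is produced constitutively and is active.
Fumarate is absent, so JovT is active.
With repressor JovT bound, *gorJ* is not transcribed.
So GorJ is not produced.
With repressor UlmL bound, *rudZ* is not transcribed.
So RudZ is not produced.
Activator FubD is present, so *velT* is transcribed.
→ *velT* is ON in A.
Condition B:
Shikimate is present, so FubD is active.
Indole is absent, so KulS is inactive.
UlmL is produced constitutively and is active.
Fumarate is present, so JovT is inactive.
With no repressor bound, *gorJ* is transcribed.
So GorJ is produced and active.
With repressor UlmL bound, *rudZ* is not transcribed.
So RudZ is not produced.
Activator FubD is present, so *velT* is transcribed.
→ *velT* is ON in B.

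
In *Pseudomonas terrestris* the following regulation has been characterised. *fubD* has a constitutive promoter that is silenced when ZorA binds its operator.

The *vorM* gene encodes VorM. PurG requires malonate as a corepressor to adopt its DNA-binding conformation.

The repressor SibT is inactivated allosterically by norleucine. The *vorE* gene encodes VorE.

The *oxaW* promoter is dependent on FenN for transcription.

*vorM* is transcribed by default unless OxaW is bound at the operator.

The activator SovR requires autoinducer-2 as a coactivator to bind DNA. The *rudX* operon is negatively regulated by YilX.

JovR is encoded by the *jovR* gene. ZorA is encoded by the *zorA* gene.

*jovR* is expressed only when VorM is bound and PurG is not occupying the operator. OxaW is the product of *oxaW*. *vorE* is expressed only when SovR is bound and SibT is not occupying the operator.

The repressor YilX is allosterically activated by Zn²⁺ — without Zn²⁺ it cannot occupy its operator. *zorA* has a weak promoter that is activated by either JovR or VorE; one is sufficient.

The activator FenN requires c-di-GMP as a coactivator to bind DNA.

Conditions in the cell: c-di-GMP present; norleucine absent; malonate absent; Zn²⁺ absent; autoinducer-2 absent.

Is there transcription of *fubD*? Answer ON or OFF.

c-di-GMP is present, so FenN is active.
No repressor is bound and FenN is active, so *oxaW* is transcribed.
So OxaW is produced and active.
With repressor OxaW bound, *vorM* is not transcribed.
So VorM is not produced.
Malonate is absent, so PurG is inactive.
Required activator VorM is absent, so *jovR* is not transcribed.
So JovR is not produced.
Norleucine is absent, so SibT is active.
Autoinducer-2 is absent, so SovR is inactive.
With repressor SibT bound, *vorE* is not transcribed.
So VorE is not produced.
No activator is available at the *zorA* promoter, so *zorA* is not transcribed.
So ZorA is not produced.
With no repressor bound, *fubD* is transcribed.

ON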